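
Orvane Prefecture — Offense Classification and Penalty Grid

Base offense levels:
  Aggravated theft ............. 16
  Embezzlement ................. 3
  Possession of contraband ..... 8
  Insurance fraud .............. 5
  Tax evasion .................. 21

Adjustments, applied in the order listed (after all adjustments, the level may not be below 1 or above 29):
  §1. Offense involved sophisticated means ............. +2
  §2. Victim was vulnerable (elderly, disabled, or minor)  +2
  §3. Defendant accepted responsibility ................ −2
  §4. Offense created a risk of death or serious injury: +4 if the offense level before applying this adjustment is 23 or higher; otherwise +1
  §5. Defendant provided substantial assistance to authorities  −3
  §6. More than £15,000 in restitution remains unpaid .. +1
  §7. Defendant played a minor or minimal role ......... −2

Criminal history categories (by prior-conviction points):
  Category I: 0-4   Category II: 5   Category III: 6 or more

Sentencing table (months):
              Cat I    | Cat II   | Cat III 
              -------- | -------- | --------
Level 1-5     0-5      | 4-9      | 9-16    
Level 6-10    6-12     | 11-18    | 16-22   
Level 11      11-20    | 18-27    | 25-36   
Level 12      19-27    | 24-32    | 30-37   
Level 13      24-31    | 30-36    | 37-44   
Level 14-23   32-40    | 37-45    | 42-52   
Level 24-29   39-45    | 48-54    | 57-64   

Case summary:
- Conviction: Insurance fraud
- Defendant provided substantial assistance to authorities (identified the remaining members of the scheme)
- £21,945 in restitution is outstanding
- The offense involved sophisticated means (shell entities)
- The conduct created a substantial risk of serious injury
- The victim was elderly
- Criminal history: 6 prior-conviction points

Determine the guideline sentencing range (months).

Base offense level for insurance fraud: 5.
§1 applies: 5 + 2 = 7.
§2 applies: 7 + 2 = 9.
§3 does not apply.
§4 applies (level before this adjustment is 9 < 23, so +1): 9 + 1 = 10.
§5 applies: 10 − 3 = 7.
§6 applies: 7 + 1 = 8.
§7 does not apply.
Final offense level: 8.
Criminal history: 6 prior points → Category III (6+).
Level 8 falls in the 6-10 band.
Grid: Level 6-10 × Category III = 16-22 months.

16-22 months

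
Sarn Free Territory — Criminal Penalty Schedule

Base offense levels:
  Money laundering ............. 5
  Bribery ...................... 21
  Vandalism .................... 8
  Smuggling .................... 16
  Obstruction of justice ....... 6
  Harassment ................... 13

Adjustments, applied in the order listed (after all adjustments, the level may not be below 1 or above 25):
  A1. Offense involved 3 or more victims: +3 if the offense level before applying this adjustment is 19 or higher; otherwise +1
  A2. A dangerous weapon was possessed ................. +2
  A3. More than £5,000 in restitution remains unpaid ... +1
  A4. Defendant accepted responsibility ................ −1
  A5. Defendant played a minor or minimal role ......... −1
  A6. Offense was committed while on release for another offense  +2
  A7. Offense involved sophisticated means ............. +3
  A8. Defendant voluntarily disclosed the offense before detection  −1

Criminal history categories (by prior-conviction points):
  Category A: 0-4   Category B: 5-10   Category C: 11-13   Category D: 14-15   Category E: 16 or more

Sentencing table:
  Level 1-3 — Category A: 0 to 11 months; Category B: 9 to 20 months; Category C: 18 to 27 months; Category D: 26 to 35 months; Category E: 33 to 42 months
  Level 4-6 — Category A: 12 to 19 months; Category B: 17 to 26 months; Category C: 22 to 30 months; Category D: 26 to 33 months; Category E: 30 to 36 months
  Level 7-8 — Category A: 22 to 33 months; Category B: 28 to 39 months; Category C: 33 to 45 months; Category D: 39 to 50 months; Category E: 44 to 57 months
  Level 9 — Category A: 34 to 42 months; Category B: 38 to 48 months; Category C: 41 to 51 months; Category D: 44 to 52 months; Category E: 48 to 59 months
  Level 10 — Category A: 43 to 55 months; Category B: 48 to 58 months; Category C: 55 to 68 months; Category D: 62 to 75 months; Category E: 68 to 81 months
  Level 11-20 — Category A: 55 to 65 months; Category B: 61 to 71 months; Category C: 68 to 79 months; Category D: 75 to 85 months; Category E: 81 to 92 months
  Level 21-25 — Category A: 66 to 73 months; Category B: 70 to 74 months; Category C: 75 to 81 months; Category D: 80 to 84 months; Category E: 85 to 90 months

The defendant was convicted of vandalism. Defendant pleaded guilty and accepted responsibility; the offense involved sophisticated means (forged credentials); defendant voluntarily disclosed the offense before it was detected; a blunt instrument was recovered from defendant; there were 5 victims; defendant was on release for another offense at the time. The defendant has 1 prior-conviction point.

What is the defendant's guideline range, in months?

Base offense level for vandalism: 8.
A1 applies (level before this adjustment is 8 < 19, so +1): 8 + 1 = 9.
A2 applies: 9 + 2 = 11.
A4 applies: 11 − 1 = 10.
A6 applies: 10 + 2 = 12.
A7 applies: 12 + 3 = 15.
A8 applies: 15 − 1 = 14.
Final offense level: 14.
Criminal history: 1 prior point → Category A (0-4).
Level 14 falls in the 11-20 band.
Grid: Level 11-20 × Category A = 55-65 months.

55-65 months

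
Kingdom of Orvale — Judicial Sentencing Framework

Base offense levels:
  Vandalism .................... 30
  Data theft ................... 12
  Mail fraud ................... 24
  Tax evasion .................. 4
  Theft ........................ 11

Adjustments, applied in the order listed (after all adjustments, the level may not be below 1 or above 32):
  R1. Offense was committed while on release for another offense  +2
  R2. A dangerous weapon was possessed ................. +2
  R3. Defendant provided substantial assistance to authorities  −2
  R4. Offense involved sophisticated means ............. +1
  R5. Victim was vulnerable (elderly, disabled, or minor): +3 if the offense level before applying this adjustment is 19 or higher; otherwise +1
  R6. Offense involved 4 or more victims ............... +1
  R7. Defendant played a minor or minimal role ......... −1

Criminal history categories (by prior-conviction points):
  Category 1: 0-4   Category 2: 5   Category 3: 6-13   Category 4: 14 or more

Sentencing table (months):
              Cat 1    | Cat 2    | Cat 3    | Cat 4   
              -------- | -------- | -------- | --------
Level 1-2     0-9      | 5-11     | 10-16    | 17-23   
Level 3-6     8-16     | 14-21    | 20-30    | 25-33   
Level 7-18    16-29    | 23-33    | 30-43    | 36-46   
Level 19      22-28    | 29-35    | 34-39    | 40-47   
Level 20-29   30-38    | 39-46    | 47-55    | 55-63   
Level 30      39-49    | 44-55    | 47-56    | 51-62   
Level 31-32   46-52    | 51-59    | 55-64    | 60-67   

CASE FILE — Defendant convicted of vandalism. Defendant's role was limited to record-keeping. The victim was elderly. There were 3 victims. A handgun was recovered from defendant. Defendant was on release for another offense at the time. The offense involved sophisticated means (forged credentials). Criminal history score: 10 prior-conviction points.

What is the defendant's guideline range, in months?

Base offense level for vandalism: 30.
R1 applies: 30 + 2 = 32.
R2 applies: 32 + 2 = 34.
R3 does not apply.
R4 applies: 34 + 1 = 35.
R5 applies (level before this adjustment is 35 ≥ 19, so +3): 35 + 3 = 38.
R6 does not apply.
R7 applies: 38 − 1 = 37.
Level 37 exceeds the maximum of 32; capped at 32.
Final offense level: 32.
Criminal history: 10 prior points → Category 3 (6-13).
Level 32 falls in the 31-32 band.
Grid: Level 31-32 × Category 3 = 55-64 months.

55-64 months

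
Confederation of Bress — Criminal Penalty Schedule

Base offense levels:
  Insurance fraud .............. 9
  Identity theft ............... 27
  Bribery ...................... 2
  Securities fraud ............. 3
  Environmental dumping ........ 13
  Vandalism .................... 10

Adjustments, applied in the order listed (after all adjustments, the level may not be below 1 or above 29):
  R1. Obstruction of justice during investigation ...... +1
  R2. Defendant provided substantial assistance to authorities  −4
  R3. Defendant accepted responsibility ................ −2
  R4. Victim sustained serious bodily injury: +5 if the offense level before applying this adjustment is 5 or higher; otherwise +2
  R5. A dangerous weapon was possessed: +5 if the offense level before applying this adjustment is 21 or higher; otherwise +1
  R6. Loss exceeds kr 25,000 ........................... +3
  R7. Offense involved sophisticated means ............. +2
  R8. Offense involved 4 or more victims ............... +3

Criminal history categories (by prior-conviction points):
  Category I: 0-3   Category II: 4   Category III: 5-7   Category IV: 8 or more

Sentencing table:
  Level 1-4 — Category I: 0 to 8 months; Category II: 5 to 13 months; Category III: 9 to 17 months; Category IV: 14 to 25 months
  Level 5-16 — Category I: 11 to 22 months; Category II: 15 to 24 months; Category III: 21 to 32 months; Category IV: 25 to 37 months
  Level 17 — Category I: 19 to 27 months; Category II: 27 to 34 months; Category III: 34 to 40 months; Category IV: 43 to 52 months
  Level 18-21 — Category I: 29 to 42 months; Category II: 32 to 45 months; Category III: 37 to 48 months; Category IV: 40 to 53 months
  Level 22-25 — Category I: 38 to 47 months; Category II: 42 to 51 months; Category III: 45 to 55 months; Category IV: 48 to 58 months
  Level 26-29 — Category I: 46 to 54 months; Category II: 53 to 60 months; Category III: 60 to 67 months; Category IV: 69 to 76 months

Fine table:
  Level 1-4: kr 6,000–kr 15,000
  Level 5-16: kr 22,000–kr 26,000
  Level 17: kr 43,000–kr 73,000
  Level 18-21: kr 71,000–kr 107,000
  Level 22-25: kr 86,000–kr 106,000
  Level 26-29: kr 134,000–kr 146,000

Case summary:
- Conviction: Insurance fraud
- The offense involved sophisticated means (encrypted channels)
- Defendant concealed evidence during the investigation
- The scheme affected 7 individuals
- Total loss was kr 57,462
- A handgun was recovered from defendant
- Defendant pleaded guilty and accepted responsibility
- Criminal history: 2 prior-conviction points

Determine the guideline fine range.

Base offense level for insurance fraud: 9.
R1 applies: 9 + 1 = 10.
R3 applies: 10 − 2 = 8.
R4 does not apply.
R5 applies (level before this adjustment is 8 < 21, so +1): 8 + 1 = 9.
R6 applies: 9 + 3 = 12.
R7 applies: 12 + 2 = 14.
R8 applies: 14 + 3 = 17.
Final offense level: 17.
Level 17 falls in the 17 band.
Fine table: Level 17 → kr 43,000–kr 73,000.

kr 43,000–kr 73,000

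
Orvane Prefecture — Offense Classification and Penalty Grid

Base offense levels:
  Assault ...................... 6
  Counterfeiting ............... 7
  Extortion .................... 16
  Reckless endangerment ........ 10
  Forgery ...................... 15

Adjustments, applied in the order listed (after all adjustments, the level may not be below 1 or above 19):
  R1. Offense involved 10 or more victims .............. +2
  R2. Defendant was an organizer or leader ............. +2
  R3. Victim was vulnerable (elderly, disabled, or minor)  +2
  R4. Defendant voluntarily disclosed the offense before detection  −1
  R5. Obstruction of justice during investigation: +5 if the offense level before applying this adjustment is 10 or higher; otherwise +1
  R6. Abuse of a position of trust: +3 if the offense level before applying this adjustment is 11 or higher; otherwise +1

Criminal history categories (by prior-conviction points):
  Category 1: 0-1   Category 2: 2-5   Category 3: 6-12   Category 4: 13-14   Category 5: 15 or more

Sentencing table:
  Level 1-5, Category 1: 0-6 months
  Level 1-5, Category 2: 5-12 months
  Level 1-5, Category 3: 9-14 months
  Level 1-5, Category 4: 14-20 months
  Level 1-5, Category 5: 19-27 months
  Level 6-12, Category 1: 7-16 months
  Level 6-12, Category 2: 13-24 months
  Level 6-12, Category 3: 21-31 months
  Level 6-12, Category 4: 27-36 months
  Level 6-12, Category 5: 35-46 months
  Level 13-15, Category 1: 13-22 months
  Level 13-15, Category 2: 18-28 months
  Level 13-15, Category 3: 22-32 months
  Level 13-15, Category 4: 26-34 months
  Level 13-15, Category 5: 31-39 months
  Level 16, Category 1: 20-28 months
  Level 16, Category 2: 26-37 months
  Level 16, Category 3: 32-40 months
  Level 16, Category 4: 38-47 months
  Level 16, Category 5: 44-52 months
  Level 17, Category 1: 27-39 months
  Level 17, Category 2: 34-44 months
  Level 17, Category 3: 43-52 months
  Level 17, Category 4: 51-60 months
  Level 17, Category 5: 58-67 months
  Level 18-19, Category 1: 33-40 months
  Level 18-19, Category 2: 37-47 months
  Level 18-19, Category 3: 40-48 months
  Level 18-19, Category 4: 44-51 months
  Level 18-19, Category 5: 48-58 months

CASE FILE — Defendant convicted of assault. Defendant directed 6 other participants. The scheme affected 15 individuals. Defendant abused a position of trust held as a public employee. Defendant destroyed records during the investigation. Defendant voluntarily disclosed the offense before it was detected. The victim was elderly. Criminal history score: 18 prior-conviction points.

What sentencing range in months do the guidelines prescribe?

Base offense level for assault: 6.
R1 applies: 6 + 2 = 8.
R2 applies: 8 + 2 = 10.
R3 applies: 10 + 2 = 12.
R4 applies: 12 − 1 = 11.
R5 applies (level before this adjustment is 11 ≥ 10, so +5): 11 + 5 = 16.
R6 applies (level before this adjustment is 16 ≥ 11, so +3): 16 + 3 = 19.
Final offense level: 19.
Criminal history: 18 prior points → Category 5 (15+).
Level 19 falls in the 18-19 band.
Grid: Level 18-19 × Category 5 = 48-58 months.

48-58 months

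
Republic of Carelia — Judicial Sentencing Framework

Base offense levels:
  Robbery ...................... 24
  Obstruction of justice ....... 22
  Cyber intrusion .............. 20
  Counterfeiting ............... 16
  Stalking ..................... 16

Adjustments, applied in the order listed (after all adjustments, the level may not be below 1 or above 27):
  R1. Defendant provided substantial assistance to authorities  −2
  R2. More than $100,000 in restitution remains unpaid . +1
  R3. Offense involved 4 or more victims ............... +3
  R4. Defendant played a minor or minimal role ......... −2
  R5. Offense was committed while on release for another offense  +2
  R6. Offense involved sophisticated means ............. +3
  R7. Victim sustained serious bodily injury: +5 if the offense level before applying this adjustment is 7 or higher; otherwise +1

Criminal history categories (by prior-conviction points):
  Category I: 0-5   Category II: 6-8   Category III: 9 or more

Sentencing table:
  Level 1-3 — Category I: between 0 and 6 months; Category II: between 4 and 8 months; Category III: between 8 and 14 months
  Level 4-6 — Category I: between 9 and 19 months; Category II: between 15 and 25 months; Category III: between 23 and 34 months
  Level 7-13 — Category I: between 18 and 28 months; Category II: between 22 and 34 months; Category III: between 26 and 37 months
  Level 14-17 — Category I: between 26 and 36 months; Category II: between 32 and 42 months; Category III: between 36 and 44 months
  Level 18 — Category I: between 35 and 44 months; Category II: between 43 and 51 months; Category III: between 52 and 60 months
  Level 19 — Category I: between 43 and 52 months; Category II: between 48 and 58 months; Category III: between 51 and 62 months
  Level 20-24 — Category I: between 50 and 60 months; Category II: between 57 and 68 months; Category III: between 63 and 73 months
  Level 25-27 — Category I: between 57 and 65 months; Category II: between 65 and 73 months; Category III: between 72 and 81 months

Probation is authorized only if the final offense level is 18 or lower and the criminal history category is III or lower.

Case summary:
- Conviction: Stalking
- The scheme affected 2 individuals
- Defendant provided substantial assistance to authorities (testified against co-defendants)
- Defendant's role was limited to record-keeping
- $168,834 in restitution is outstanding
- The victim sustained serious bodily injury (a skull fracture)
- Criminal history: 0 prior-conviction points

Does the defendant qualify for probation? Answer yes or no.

Base offense level for stalking: 16.
R1 applies: 16 − 2 = 14.
R2 applies: 14 + 1 = 15.
R3 does not apply.
R4 applies: 15 − 2 = 13.
R6 does not apply.
R7 applies (level before this adjustment is 13 ≥ 7, so +5): 13 + 5 = 18.
Final offense level: 18.
Criminal history: 0 prior points → Category I (0-5).
Level 18 falls in the 18 band.
Grid: Level 18 × Category I = 35-44 months.
Probation check: level 18 ≤ 18 and category I ≤ III → eligible.

Yes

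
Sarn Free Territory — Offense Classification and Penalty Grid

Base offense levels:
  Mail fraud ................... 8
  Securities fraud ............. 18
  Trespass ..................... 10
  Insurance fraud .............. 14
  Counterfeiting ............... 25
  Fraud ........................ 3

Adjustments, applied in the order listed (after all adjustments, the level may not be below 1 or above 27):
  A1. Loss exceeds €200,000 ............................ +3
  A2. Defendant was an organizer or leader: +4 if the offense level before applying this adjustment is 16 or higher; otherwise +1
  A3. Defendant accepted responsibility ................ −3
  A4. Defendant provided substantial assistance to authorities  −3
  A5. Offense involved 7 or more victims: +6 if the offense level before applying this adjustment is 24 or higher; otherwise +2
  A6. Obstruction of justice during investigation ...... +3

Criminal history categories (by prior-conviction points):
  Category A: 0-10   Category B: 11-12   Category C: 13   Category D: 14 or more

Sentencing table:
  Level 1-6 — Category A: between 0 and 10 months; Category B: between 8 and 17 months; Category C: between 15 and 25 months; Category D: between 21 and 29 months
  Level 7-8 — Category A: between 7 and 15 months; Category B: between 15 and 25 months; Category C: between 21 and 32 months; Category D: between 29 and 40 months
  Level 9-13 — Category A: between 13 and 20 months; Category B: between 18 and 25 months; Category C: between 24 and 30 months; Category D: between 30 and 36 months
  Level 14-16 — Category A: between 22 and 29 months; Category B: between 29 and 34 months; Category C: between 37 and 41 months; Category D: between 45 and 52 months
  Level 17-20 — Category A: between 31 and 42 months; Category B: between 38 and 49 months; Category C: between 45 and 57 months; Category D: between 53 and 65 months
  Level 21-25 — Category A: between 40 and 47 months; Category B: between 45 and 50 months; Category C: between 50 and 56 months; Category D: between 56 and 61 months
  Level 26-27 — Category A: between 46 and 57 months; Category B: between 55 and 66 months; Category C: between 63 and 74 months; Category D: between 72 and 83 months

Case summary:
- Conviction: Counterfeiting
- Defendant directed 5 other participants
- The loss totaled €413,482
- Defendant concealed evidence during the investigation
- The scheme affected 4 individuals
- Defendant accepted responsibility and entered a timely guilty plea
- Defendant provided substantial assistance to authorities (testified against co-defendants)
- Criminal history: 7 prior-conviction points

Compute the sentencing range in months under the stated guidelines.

Base offense level for counterfeiting: 25.
A1 applies: 25 + 3 = 28.
A2 applies (level before this adjustment is 28 ≥ 16, so +4): 28 + 4 = 32.
A3 applies: 32 − 3 = 29.
A4 applies: 29 − 3 = 26.
A6 applies: 26 + 3 = 29.
Level 29 exceeds the maximum of 27; capped at 27.
Final offense level: 27.
Criminal history: 7 prior points → Category A (0-10).
Level 27 falls in the 26-27 band.
Grid: Level 26-27 × Category A = 46-57 months.

46-57 months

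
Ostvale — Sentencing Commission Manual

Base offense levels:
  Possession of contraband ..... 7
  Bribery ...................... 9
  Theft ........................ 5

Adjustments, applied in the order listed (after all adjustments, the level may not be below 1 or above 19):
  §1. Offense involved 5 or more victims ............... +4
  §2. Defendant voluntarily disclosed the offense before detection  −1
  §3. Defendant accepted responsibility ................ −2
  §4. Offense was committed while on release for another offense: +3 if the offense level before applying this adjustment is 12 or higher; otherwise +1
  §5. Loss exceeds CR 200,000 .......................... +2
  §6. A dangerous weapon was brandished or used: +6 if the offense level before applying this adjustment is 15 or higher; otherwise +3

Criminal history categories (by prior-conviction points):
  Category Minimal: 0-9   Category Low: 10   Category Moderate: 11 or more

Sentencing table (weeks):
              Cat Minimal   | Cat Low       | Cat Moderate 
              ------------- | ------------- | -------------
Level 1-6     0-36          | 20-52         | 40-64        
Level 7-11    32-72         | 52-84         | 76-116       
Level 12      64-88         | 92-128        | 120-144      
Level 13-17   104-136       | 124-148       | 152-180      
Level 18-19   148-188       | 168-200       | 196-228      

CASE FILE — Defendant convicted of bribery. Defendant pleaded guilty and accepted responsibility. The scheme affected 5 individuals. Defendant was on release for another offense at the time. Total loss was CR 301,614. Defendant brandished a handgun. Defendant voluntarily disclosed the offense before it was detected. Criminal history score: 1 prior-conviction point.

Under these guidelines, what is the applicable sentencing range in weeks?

104-136 weeks

Base offense level for bribery: 9.
§1 applies: 9 + 4 = 13.
§2 applies: 13 − 1 = 12.
§3 applies: 12 − 2 = 10.
§4 applies (level before this adjustment is 10 < 12, so +1): 10 + 1 = 11.
§5 applies: 11 + 2 = 13.
§6 applies (level before this adjustment is 13 < 15, so +3): 13 + 3 = 16.
Final offense level: 16.
Criminal history: 1 prior point → Category Minimal (0-9).
Level 16 falls in the 13-17 band.
Grid: Level 13-17 × Category Minimal = 104-136 weeks.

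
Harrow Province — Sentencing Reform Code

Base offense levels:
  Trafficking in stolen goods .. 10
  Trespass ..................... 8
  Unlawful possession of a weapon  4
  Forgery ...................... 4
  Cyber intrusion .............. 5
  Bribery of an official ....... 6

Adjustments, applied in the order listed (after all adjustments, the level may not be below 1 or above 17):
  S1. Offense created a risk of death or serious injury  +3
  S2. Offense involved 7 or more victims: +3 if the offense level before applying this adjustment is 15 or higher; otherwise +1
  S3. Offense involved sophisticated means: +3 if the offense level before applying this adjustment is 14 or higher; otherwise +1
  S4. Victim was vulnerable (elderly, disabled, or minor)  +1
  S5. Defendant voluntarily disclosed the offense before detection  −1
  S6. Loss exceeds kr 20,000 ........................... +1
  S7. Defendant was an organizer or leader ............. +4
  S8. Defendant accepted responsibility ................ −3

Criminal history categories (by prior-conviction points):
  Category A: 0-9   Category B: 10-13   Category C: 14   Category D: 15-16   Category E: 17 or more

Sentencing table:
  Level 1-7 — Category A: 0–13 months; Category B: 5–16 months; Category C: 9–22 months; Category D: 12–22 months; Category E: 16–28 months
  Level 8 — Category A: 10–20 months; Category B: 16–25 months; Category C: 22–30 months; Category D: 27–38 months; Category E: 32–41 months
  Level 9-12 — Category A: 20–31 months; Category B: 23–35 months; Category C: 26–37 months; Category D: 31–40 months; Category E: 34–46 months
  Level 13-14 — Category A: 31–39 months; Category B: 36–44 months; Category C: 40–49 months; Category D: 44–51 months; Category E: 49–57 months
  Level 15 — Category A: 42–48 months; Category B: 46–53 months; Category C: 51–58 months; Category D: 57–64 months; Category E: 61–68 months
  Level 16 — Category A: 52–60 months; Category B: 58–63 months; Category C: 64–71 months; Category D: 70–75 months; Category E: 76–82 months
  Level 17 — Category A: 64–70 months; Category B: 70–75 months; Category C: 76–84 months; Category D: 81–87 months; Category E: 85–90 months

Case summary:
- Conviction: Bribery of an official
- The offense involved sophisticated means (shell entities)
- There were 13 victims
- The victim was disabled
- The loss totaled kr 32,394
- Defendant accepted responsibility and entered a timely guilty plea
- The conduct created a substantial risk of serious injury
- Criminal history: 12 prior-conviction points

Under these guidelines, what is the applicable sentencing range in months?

23-35 months

Base offense level for bribery of an official: 6.
S1 applies: 6 + 3 = 9.
S2 applies (level before this adjustment is 9 < 15, so +1): 9 + 1 = 10.
S3 applies (level before this adjustment is 10 < 14, so +1): 10 + 1 = 11.
S4 applies: 11 + 1 = 12.
S6 applies: 12 + 1 = 13.
S7 does not apply.
S8 applies: 13 − 3 = 10.
Final offense level: 10.
Criminal history: 12 prior points → Category B (10-13).
Level 10 falls in the 9-12 band.
Grid: Level 9-12 × Category B = 23-35 months.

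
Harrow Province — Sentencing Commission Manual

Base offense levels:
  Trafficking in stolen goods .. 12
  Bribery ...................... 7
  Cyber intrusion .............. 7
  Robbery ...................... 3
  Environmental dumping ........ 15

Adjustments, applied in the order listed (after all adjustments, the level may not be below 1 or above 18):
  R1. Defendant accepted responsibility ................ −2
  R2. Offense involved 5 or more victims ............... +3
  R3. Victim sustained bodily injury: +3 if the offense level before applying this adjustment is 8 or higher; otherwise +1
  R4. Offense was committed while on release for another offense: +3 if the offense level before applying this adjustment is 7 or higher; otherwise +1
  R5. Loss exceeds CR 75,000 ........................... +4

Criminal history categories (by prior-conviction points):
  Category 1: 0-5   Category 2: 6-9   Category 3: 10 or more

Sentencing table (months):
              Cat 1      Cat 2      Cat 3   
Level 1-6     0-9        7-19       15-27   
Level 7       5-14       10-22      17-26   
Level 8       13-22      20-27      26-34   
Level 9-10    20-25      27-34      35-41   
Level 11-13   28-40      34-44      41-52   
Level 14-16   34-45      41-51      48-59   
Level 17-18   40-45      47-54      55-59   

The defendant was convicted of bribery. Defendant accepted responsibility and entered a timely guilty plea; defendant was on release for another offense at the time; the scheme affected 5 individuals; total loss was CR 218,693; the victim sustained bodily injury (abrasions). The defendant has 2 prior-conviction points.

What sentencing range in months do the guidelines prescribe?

40-45 months

Base offense level for bribery: 7.
R1 applies: 7 − 2 = 5.
R2 applies: 5 + 3 = 8.
R3 applies (level before this adjustment is 8 ≥ 8, so +3): 8 + 3 = 11.
R4 applies (level before this adjustment is 11 ≥ 7, so +3): 11 + 3 = 14.
R5 applies: 14 + 4 = 18.
Final offense level: 18.
Criminal history: 2 prior points → Category 1 (0-5).
Level 18 falls in the 17-18 band.
Grid: Level 17-18 × Category 1 = 40-45 months.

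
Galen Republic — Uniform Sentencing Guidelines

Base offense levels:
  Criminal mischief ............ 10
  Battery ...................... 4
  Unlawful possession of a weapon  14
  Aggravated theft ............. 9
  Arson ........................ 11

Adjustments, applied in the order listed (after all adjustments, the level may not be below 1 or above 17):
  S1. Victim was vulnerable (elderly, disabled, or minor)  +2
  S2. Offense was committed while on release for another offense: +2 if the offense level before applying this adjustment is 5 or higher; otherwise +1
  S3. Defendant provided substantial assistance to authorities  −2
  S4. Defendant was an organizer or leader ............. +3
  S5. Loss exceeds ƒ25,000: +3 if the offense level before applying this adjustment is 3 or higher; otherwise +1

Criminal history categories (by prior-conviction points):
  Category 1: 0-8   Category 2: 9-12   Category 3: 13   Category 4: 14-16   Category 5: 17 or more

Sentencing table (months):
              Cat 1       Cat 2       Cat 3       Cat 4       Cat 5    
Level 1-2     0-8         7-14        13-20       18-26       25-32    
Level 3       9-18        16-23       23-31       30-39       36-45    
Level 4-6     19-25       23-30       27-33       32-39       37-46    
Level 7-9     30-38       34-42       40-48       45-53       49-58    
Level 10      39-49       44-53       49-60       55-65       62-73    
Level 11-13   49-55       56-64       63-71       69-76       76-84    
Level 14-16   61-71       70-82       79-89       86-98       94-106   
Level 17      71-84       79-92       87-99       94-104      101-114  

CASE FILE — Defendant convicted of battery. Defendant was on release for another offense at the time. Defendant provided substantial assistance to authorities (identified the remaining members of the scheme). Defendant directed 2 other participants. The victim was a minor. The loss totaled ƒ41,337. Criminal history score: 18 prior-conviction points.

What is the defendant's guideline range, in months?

76-84 months

Base offense level for battery: 4.
S1 applies: 4 + 2 = 6.
S2 applies (level before this adjustment is 6 ≥ 5, so +2): 6 + 2 = 8.
S3 applies: 8 − 2 = 6.
S4 applies: 6 + 3 = 9.
S5 applies (level before this adjustment is 9 ≥ 3, so +3): 9 + 3 = 12.
Final offense level: 12.
Criminal history: 18 prior points → Category 5 (17+).
Level 12 falls in the 11-13 band.
Grid: Level 11-13 × Category 5 = 76-84 months.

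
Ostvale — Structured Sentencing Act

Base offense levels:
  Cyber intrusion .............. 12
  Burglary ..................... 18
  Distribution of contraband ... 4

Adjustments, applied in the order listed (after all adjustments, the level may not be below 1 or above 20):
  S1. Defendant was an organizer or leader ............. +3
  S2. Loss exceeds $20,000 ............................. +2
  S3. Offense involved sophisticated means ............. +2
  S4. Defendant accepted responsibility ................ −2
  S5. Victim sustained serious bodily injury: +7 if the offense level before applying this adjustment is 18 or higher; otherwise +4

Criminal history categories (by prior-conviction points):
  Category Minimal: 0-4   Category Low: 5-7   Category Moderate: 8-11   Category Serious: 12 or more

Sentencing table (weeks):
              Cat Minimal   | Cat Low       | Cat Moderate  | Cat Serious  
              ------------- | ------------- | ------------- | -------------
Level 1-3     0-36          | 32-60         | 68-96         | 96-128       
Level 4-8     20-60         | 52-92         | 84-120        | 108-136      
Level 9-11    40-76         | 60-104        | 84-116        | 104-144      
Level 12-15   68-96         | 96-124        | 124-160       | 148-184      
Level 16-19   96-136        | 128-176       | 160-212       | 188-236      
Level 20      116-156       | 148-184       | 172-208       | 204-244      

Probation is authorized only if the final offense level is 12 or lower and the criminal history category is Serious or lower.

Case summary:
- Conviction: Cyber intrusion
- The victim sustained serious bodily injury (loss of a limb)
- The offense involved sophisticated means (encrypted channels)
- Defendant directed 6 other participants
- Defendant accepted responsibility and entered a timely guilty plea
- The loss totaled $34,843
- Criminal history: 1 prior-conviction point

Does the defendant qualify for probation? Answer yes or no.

No

Base offense level for cyber intrusion: 12.
S1 applies: 12 + 3 = 15.
S2 applies: 15 + 2 = 17.
S3 applies: 17 + 2 = 19.
S4 applies: 19 − 2 = 17.
S5 applies (level before this adjustment is 17 < 18, so +4): 17 + 4 = 21.
Level 21 exceeds the maximum of 20; capped at 20.
Final offense level: 20.
Criminal history: 1 prior point → Category Minimal (0-4).
Level 20 falls in the 20 band.
Grid: Level 20 × Category Minimal = 116-156 weeks.
Probation check: level 20 > 12 and category Minimal ≤ Serious → not eligible.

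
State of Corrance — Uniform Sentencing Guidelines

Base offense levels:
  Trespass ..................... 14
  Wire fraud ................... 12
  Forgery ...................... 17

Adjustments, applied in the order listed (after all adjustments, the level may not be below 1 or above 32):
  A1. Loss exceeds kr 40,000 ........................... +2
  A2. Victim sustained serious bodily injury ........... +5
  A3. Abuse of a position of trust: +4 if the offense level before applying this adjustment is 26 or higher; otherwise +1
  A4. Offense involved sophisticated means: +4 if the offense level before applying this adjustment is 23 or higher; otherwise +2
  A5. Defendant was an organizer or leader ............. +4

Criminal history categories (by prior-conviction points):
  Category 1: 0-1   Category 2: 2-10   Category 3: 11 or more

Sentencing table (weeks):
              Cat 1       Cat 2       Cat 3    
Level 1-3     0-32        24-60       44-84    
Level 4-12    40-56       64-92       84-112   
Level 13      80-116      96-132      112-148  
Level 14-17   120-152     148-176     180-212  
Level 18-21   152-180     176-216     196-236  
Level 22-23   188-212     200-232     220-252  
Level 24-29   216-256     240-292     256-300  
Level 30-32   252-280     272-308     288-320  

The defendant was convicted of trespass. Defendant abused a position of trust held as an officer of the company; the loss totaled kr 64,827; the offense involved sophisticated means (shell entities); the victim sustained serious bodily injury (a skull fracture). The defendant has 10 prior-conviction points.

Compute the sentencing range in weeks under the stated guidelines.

Base offense level for trespass: 14.
A1 applies: 14 + 2 = 16.
A2 applies: 16 + 5 = 21.
A3 applies (level before this adjustment is 21 < 26, so +1): 21 + 1 = 22.
A4 applies (level before this adjustment is 22 < 23, so +2): 22 + 2 = 24.
A5 does not apply.
Final offense level: 24.
Criminal history: 10 prior points → Category 2 (2-10).
Level 24 falls in the 24-29 band.
Grid: Level 24-29 × Category 2 = 240-292 weeks.

240-292 weeks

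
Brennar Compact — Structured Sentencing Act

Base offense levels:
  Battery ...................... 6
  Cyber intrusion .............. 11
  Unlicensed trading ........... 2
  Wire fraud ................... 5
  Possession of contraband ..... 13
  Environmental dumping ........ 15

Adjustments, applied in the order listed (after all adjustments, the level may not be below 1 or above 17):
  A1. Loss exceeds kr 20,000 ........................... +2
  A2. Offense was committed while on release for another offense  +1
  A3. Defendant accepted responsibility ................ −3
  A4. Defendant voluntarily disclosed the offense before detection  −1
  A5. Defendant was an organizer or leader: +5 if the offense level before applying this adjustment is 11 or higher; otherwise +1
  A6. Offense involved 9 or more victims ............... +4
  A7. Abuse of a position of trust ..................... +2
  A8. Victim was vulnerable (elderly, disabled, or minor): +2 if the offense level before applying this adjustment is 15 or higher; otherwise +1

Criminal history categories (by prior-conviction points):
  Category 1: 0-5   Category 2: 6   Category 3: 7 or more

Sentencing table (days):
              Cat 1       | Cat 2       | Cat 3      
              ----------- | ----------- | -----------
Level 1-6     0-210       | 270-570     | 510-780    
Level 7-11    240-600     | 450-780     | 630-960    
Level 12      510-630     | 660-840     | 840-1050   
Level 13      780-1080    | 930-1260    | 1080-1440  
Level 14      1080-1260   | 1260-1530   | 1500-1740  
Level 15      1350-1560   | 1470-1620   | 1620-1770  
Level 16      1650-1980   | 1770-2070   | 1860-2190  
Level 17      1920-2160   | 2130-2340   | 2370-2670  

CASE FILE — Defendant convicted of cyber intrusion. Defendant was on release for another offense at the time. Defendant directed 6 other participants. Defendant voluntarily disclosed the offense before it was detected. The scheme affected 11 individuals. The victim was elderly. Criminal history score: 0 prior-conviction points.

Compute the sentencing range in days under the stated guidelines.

Base offense level for cyber intrusion: 11.
A1 does not apply.
A2 applies: 11 + 1 = 12.
A4 applies: 12 − 1 = 11.
A5 applies (level before this adjustment is 11 ≥ 11, so +5): 11 + 5 = 16.
A6 applies: 16 + 4 = 20.
A7 does not apply.
A8 applies (level before this adjustment is 20 ≥ 15, so +2): 20 + 2 = 22.
Level 22 exceeds the maximum of 17; capped at 17.
Final offense level: 17.
Criminal history: 0 prior points → Category 1 (0-5).
Level 17 falls in the 17 band.
Grid: Level 17 × Category 1 = 1920-2160 days.

1920-2160 days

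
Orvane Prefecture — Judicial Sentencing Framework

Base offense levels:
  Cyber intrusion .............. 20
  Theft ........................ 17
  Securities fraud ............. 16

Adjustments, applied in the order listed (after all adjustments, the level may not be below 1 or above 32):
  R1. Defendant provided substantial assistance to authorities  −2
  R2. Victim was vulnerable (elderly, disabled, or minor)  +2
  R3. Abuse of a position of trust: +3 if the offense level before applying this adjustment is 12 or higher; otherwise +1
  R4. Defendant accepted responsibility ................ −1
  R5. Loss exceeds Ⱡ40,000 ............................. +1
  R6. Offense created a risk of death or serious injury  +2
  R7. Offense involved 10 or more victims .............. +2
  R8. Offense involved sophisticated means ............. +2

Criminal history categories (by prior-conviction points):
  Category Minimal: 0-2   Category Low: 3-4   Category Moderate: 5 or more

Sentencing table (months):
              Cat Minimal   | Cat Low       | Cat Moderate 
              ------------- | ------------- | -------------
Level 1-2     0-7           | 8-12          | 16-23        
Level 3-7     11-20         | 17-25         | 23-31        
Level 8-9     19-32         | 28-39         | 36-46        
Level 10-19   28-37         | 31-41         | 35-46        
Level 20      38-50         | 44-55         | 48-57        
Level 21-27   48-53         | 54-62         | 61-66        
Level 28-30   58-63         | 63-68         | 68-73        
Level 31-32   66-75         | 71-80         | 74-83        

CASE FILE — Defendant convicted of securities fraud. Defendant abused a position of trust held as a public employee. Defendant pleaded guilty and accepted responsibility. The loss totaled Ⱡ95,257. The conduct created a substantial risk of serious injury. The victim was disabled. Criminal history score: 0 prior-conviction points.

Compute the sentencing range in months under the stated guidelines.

Base offense level for securities fraud: 16.
R1 does not apply.
R2 applies: 16 + 2 = 18.
R3 applies (level before this adjustment is 18 ≥ 12, so +3): 18 + 3 = 21.
R4 applies: 21 − 1 = 20.
R5 applies: 20 + 1 = 21.
R6 applies: 21 + 2 = 23.
Final offense level: 23.
Criminal history: 0 prior points → Category Minimal (0-2).
Level 23 falls in the 21-27 band.
Grid: Level 21-27 × Category Minimal = 48-53 months.

48-53 months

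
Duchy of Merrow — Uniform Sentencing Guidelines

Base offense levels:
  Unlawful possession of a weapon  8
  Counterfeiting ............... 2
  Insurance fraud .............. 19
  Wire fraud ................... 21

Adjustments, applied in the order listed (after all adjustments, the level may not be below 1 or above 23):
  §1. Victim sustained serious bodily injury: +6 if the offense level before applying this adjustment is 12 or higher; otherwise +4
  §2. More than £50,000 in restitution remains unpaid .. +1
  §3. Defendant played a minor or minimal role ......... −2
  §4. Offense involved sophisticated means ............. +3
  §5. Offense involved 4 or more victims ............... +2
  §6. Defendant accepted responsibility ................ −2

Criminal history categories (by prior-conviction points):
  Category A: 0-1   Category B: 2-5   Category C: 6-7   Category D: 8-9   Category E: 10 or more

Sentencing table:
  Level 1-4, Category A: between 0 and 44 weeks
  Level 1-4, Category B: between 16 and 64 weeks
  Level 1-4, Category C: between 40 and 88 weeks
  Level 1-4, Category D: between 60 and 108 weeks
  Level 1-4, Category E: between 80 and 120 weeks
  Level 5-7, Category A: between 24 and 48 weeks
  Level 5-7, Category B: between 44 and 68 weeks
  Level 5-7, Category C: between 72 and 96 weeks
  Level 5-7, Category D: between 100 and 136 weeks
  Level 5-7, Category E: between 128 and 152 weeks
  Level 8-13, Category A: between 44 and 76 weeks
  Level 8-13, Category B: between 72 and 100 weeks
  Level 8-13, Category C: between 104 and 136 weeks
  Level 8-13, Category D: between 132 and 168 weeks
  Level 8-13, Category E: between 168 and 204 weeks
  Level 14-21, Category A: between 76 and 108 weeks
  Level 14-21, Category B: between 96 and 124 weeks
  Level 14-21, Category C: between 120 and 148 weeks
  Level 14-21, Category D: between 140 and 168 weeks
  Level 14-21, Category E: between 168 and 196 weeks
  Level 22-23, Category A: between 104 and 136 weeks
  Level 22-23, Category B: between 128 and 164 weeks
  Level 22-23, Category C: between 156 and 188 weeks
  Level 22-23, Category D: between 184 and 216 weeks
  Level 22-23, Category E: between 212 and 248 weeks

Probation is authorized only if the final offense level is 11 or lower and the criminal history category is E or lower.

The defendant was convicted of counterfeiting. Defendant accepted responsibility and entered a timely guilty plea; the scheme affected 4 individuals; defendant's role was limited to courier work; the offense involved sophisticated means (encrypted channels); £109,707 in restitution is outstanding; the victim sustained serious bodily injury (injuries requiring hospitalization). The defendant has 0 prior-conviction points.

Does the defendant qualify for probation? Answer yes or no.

Base offense level for counterfeiting: 2.
§1 applies (level before this adjustment is 2 < 12, so +4): 2 + 4 = 6.
§2 applies: 6 + 1 = 7.
§3 applies: 7 − 2 = 5.
§4 applies: 5 + 3 = 8.
§5 applies: 8 + 2 = 10.
§6 applies: 10 − 2 = 8.
Final offense level: 8.
Criminal history: 0 prior points → Category A (0-1).
Level 8 falls in the 8-13 band.
Grid: Level 8-13 × Category A = 44-76 weeks.
Probation check: level 8 ≤ 11 and category A ≤ E → eligible.

Yes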